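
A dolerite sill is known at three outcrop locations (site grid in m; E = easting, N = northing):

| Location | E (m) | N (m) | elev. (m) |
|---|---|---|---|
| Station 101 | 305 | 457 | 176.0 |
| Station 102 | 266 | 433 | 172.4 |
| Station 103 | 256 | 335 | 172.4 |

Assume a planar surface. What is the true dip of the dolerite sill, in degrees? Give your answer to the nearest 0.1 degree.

Two edge vectors: Station 101→Station 102 = (-39, -24, -3.6), Station 101→Station 103 = (-49, -122, -3.6).
Normal n = (Station 101→Station 102) × (Station 101→Station 103) = (-352.8, 36, 3582).
So ∂z/∂E = −n_x/n_z = 0.09849 and ∂z/∂N = −n_y/n_z = −0.01005.
Gradient magnitude |∇z| = √(a² + b²) = √(0.00970 + 0.00010) = 0.09900.
True dip = arctan(0.09900) = 5.7°, dipping toward W (azimuth ≈ 276°).

5.7°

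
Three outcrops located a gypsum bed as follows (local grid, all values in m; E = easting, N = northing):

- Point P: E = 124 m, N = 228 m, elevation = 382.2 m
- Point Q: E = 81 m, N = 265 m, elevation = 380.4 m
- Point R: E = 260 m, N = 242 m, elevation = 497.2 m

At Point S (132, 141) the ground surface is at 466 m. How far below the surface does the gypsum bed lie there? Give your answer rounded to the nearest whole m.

Let the plane be z = a·E + b·N + c.
Point Q−Point P: −43a + 37b = −1.8;  Point R−Point P: 136a + 14b = 115.
Solving gives a = 0.75971, b = 0.83426.
Then c = 382.2 − a·124 − b·228 = 97.79.
At (132, 141): z_contact = 100.3 + 117.6 + 97.79 = 315.7 m.
Depth below ground = 466 − 315.7 = 150 m.

150 m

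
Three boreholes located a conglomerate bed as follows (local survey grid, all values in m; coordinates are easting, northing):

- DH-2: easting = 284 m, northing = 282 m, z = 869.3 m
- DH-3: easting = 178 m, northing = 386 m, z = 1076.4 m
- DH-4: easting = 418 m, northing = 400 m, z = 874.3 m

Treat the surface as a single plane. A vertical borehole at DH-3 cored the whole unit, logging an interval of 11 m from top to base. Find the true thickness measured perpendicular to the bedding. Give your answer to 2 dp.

6.39 m

Two edge vectors: DH-2→DH-3 = (-106, 104, 207.1), DH-2→DH-4 = (134, 118, 5).
Normal n = (DH-2→DH-3) × (DH-2→DH-4) = (-23917.8, 28281.4, -26444).
So ∂z/∂easting = −n_x/n_z = −0.90447 and ∂z/∂northing = −n_y/n_z = 1.06948.
|∇z| = √(a²+b²) = 1.40066, so dip δ = arctan(1.40066) = 54.48°.
True thickness = vertical thickness × cos δ = 11 × cos 54.48° = 6.39 m.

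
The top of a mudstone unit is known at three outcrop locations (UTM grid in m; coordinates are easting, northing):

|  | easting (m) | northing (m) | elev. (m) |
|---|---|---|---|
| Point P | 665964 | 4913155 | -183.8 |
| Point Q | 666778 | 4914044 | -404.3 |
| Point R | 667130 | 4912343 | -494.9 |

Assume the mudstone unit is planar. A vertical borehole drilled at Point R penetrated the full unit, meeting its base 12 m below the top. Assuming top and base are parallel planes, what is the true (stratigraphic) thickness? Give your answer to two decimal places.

Two edge vectors: Point P→Point Q = (814, 889, -220.5), Point P→Point R = (1166, -812, -311.1).
Normal n = (Point P→Point Q) × (Point P→Point R) = (-455613.9, -3867.6, -1697542).
So ∂z/∂easting = −n_x/n_z = −0.26840 and ∂z/∂northing = −n_y/n_z = −0.00228.
|∇z| = √(a²+b²) = 0.26841, so dip δ = arctan(0.26841) = 15.02°.
True thickness = vertical thickness × cos δ = 12 × cos 15.02° = 11.59 m.

11.59 m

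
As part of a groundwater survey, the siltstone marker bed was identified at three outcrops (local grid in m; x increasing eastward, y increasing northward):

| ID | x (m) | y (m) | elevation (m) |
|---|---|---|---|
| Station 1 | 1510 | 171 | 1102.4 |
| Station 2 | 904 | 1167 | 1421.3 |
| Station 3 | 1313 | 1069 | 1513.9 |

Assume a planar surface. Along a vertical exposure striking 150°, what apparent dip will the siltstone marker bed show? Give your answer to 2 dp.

Two edge vectors: Station 1→Station 2 = (-606, 996, 318.9), Station 1→Station 3 = (-197, 898, 411.5).
Normal n = (Station 1→Station 2) × (Station 1→Station 3) = (123481.8, 186545.7, -347976).
So ∂z/∂x = −n_x/n_z = 0.35486 and ∂z/∂y = −n_y/n_z = 0.53609.
Unit vector along 150° is (sin 150°, cos 150°) = (0.5000, -0.8660).
Slope in that direction = a·(0.5000) + b·(-0.8660) = −0.28684.
Apparent dip = arctan|0.28684| = 16.00° (true dip is 32.7°, so apparent ≤ true as expected).

16.00°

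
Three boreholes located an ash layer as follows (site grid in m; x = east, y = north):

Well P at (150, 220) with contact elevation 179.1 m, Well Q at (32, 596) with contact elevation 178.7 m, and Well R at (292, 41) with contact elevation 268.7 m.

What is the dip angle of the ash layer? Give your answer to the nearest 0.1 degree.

Two edge vectors: Well P→Well Q = (-118, 376, -0.4), Well P→Well R = (142, -179, 89.6).
Normal n = (Well P→Well Q) × (Well P→Well R) = (33618, 10516, -32270).
So ∂z/∂x = −n_x/n_z = 1.04177 and ∂z/∂y = −n_y/n_z = 0.32588.
Gradient magnitude |∇z| = √(a² + b²) = √(1.08529 + 0.10619) = 1.09155.
True dip = arctan(1.09155) = 47.5°, dipping toward WSW (azimuth ≈ 253°).

47.5°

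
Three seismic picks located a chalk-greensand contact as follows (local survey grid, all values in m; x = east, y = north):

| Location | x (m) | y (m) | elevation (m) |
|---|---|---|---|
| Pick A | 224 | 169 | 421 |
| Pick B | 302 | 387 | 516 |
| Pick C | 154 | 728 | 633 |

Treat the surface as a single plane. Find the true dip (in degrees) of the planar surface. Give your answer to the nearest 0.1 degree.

Two edge vectors: Pick A→Pick B = (78, 218, 95), Pick A→Pick C = (-70, 559, 212).
Normal n = (Pick A→Pick B) × (Pick A→Pick C) = (-6889, -23186, 58862).
So ∂z/∂x = −n_x/n_z = 0.11704 and ∂z/∂y = −n_y/n_z = 0.39390.
Gradient magnitude |∇z| = √(a² + b²) = √(0.01370 + 0.15516) = 0.41092.
True dip = arctan(0.41092) = 22.3°, dipping toward SSW (azimuth ≈ 197°).

22.3°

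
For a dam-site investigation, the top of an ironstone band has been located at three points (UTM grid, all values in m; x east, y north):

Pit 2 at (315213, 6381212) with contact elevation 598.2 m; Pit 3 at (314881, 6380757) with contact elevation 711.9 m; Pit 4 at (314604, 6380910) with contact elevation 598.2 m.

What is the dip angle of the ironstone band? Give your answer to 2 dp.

Two edge vectors: Pit 2→Pit 3 = (-332, -455, 113.7), Pit 2→Pit 4 = (-609, -302, 0).
Normal n = (Pit 2→Pit 3) × (Pit 2→Pit 4) = (34337.4, -69243.3, -176831).
So ∂z/∂x = −n_x/n_z = 0.19418 and ∂z/∂y = −n_y/n_z = −0.39158.
Gradient magnitude |∇z| = √(a² + b²) = √(0.03771 + 0.15333) = 0.43708.
True dip = arctan(0.43708) = 23.61°, dipping toward NNW (azimuth ≈ 334°).

23.61°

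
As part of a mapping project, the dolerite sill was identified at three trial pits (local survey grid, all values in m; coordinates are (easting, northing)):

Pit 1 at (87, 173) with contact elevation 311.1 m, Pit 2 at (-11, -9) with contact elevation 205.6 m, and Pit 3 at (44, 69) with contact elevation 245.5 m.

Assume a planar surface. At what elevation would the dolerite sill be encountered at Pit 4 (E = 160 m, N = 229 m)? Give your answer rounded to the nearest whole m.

326 m

Two edge vectors: Pit 1→Pit 2 = (-98, -182, -105.5), Pit 1→Pit 3 = (-43, -104, -65.6).
Normal n = (Pit 1→Pit 2) × (Pit 1→Pit 3) = (967.2, -1892.3, 2366).
So ∂z/∂E = −n_x/n_z = −0.40879 and ∂z/∂N = −n_y/n_z = 0.79979.
Intercept c from Pit 1: 311.1 + 35.56 − 138.36 = 208.30.
At (160, 229): z = −65.4 + 183.2 + 208.30 = 326.0 m.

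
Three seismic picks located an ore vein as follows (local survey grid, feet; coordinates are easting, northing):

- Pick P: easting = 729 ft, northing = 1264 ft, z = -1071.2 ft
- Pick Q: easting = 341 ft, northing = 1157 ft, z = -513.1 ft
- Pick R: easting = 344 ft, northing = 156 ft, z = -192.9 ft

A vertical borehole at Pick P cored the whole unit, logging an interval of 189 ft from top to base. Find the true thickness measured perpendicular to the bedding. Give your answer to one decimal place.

Let the plane be z = a·easting + b·northing + c.
Pick Q−Pick P: −388a − 107b = 558.1;  Pick R−Pick P: −385a − 1108b = 878.3.
Solving gives a = −1.34907, b = −0.32392.
|∇z| = √(a²+b²) = 1.38742, so dip δ = arctan(1.38742) = 54.22°.
True thickness = vertical thickness × cos δ = 189 × cos 54.22° = 110.5 ft.

110.5 ft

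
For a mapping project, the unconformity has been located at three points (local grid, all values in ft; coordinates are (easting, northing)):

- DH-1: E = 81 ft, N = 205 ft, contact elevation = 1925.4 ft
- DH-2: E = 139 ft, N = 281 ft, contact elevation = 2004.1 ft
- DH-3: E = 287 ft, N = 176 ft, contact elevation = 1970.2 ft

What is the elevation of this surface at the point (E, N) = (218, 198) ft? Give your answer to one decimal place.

1964.8 ft

Let the plane be z = a·E + b·N + c.
DH-2−DH-1: 58a + 76b = 78.7;  DH-3−DH-1: 206a − 29b = 44.8.
Solving gives a = 0.32801, b = 0.78520.
Then c = 1925.4 − a·81 − b·205 = 1737.86.
At (218, 198): z = 71.5 + 155.5 + 1737.86 = 1964.8 ft.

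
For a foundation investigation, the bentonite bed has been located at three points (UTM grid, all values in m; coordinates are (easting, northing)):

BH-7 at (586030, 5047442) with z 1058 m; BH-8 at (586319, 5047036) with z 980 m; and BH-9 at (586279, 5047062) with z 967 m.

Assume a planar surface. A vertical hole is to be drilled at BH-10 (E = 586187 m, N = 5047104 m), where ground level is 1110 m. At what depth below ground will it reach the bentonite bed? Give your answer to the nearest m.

187 m

Two edge vectors: BH-7→BH-8 = (289, -406, -78), BH-7→BH-9 = (249, -380, -91).
Normal n = (BH-7→BH-8) × (BH-7→BH-9) = (7306, 6877, -8726).
So ∂z/∂E = −n_x/n_z = 0.83726793 and ∂z/∂N = −n_y/n_z = 0.78810452.
Intercept c from BH-7: 1058 − 490664.13 − 3977911.83 = −4467517.96.
At (586187, 5047104): z_contact = 490795.6 + 3977645.5 − 4467517.96 = 923.1 m.
Depth below ground = 1110 − 923.1 = 187 m.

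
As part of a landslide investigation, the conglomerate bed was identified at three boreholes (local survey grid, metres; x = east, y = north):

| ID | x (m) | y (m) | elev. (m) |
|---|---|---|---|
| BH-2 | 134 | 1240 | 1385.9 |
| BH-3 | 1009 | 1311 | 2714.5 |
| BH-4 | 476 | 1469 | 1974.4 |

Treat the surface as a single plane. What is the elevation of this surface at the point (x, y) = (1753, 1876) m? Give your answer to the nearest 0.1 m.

4017.7 m

Two edge vectors: BH-2→BH-3 = (875, 71, 1328.6), BH-2→BH-4 = (342, 229, 588.5).
Normal n = (BH-2→BH-3) × (BH-2→BH-4) = (-262465.9, -60556.3, 176093).
So ∂z/∂x = −n_x/n_z = 1.490496 and ∂z/∂y = −n_y/n_z = 0.343888.
Intercept c from BH-2: 1385.9 − 199.73 − 426.42 = 759.75.
At (1753, 1876): z = 2612.8 + 645.1 + 759.75 = 4017.7 m.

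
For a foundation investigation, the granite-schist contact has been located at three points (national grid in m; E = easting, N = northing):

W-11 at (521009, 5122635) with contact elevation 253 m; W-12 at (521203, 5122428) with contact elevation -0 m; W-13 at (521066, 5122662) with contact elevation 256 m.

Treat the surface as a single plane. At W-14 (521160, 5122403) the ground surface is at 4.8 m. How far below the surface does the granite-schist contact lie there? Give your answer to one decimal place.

11.1 m

Let the plane be z = a·E + b·N + c.
W-12−W-11: 194a − 207b = −253;  W-13−W-11: 57a + 27b = 3.
Solving gives a = −0.364500792, b = 0.880612784.
Then c = 253 − a·521009 − b·5122635 = −4320896.68.
At (521160, 5122403): z_contact = −189963.23 + 4510853.57 − 4320896.68 = -6.34 m.
Depth below ground = 4.8 − (-6.34) = 11.1 m.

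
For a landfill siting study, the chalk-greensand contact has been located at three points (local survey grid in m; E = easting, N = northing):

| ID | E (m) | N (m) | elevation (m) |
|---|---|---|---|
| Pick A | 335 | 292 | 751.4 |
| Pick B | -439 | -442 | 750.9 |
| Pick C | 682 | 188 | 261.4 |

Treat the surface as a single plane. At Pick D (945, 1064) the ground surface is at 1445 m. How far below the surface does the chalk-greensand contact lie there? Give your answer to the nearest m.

Let the plane be z = a·E + b·N + c.
Pick B−Pick A: −774a − 734b = −0.5;  Pick C−Pick A: 347a − 104b = −490.
Solving gives a = −1.07284, b = 1.13198.
Then c = 751.4 − a·335 − b·292 = 780.26.
At (945, 1064): z_contact = −1013.8 + 1204.4 + 780.26 = 970.9 m.
Depth below ground = 1445 − 970.9 = 474 m.

474 m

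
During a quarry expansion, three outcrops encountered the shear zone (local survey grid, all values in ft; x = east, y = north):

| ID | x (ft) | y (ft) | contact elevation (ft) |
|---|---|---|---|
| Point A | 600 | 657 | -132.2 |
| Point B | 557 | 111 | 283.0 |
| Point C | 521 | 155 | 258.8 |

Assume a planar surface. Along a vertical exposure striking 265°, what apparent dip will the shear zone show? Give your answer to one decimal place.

Two edge vectors: Point A→Point B = (-43, -546, 415.2), Point A→Point C = (-79, -502, 391).
Normal n = (Point A→Point B) × (Point A→Point C) = (-5055.6, -15987.8, -21548).
So ∂z/∂x = −n_x/n_z = −0.23462 and ∂z/∂y = −n_y/n_z = −0.74196.
Unit vector along 265° is (sin 265°, cos 265°) = (-0.9962, -0.0872).
Slope in that direction = a·(-0.9962) + b·(-0.0872) = 0.29839.
Apparent dip = arctan|0.29839| = 16.6° (true dip is 37.9°, so apparent ≤ true as expected).

16.6°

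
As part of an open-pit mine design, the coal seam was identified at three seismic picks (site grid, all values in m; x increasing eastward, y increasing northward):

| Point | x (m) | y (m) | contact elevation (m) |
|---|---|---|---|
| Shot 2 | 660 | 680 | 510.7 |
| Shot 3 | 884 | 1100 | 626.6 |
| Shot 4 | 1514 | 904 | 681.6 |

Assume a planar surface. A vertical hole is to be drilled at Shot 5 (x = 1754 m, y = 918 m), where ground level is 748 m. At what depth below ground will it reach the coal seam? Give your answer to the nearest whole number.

28 m

Let the plane be z = a·x + b·y + c.
Shot 3−Shot 2: 224a + 420b = 115.9;  Shot 4−Shot 2: 854a + 224b = 170.9.
Solving gives a = 0.14851, b = 0.19675.
Then c = 510.7 − a·660 − b·680 = 278.89.
At (1754, 918): z_contact = 260.5 + 180.6 + 278.89 = 720.0 m.
Depth below ground = 748 − 720.0 = 28 m.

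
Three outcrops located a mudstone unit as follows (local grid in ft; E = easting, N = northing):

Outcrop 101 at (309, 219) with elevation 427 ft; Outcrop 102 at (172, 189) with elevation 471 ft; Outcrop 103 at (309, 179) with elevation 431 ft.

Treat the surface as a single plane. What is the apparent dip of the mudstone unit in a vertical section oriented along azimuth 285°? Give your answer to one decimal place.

Two edge vectors: Outcrop 101→Outcrop 102 = (-137, -30, 44), Outcrop 101→Outcrop 103 = (0, -40, 4).
Normal n = (Outcrop 101→Outcrop 102) × (Outcrop 101→Outcrop 103) = (1640, 548, 5480).
So ∂z/∂E = −n_x/n_z = −0.29927 and ∂z/∂N = −n_y/n_z = −0.10000.
Unit vector along 285° is (sin 285°, cos 285°) = (-0.9659, 0.2588).
Slope in that direction = a·(-0.9659) + b·(0.2588) = 0.26319.
Apparent dip = arctan|0.26319| = 14.7° (true dip is 17.5°, so apparent ≤ true as expected).

14.7°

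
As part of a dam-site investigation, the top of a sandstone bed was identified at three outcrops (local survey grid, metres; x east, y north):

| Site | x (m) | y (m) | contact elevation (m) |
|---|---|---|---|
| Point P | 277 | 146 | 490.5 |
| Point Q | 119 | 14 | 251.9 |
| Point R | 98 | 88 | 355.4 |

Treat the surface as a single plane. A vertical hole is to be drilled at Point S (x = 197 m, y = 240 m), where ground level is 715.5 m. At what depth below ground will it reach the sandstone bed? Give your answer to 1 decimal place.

108.3 m

Let the plane be z = a·x + b·y + c.
Point Q−Point P: −158a − 132b = −238.6;  Point R−Point P: −179a − 58b = −135.1.
Solving gives a = 0.27616, b = 1.47702.
Then c = 490.5 − a·277 − b·146 = 198.36.
At (197, 240): z_contact = 54.40 + 354.48 + 198.36 = 607.25 m.
Depth below ground = 715.5 − 607.25 = 108.3 m.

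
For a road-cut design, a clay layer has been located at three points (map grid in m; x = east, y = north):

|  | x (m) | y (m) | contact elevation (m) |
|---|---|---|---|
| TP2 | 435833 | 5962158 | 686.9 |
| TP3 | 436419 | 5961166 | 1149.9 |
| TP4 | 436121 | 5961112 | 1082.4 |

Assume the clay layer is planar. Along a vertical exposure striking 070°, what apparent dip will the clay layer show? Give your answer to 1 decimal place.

9.2°

Two edge vectors: TP2→TP3 = (586, -992, 463), TP2→TP4 = (288, -1046, 395.5).
Normal n = (TP2→TP3) × (TP2→TP4) = (91962, -98419, -327260).
So ∂z/∂x = −n_x/n_z = 0.28101 and ∂z/∂y = −n_y/n_z = −0.30074.
Unit vector along 070° is (sin 70°, cos 70°) = (0.9397, 0.3420).
Slope in that direction = a·(0.9397) + b·(0.3420) = 0.16120.
Apparent dip = arctan|0.16120| = 9.2° (true dip is 22.4°, so apparent ≤ true as expected).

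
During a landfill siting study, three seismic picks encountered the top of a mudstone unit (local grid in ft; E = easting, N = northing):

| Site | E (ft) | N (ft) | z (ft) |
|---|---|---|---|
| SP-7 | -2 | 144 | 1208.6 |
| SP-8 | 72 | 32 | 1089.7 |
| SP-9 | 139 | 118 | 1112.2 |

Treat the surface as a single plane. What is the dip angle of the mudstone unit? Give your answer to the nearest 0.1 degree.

Two edge vectors: SP-7→SP-8 = (74, -112, -118.9), SP-7→SP-9 = (141, -26, -96.4).
Normal n = (SP-7→SP-8) × (SP-7→SP-9) = (7705.4, -9631.3, 13868).
So ∂z/∂E = −n_x/n_z = −0.55562 and ∂z/∂N = −n_y/n_z = 0.69450.
Gradient magnitude |∇z| = √(a² + b²) = √(0.30872 + 0.48233) = 0.88941.
True dip = arctan(0.88941) = 41.7°, dipping toward SE (azimuth ≈ 141°).

41.7°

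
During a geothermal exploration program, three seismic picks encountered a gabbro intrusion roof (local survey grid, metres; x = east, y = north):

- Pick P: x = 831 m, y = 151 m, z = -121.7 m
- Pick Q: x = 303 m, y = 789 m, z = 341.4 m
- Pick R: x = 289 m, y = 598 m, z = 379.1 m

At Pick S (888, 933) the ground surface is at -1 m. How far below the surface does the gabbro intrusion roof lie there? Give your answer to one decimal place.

Two edge vectors: Pick P→Pick Q = (-528, 638, 463.1), Pick P→Pick R = (-542, 447, 500.8).
Normal n = (Pick P→Pick Q) × (Pick P→Pick R) = (112504.7, 13422.2, 109780).
So ∂z/∂x = −n_x/n_z = −1.02482 and ∂z/∂y = −n_y/n_z = −0.12226.
Intercept c from Pick P: -121.7 + 851.63 + 18.46 = 748.39.
At (888, 933): z_contact = −910.04 − 114.07 + 748.39 = -275.73 m.
Depth below ground = -1 − (-275.73) = 274.7 m.

274.7 m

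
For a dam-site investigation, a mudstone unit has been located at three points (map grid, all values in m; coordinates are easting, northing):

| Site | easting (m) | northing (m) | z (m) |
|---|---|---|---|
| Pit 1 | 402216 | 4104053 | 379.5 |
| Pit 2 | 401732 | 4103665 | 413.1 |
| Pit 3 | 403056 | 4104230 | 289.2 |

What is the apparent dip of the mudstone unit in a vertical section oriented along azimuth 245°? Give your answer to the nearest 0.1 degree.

Let the plane be z = a·easting + b·northing + c.
Pit 2−Pit 1: −484a − 388b = 33.6;  Pit 3−Pit 1: 840a + 177b = −90.3.
Solving gives a = −0.12108, b = 0.06444.
Unit vector along 245° is (sin 245°, cos 245°) = (-0.9063, -0.4226).
Slope in that direction = a·(-0.9063) + b·(-0.4226) = 0.08250.
Apparent dip = arctan|0.08250| = 4.7° (true dip is 7.8°, so apparent ≤ true as expected).

4.7°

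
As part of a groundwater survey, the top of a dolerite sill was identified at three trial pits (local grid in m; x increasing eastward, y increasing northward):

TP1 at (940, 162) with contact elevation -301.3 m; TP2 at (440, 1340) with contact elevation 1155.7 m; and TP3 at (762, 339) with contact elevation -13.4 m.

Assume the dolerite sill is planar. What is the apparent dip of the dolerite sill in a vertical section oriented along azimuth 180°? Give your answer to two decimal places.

43.60°

Two edge vectors: TP1→TP2 = (-500, 1178, 1457), TP1→TP3 = (-178, 177, 287.9).
Normal n = (TP1→TP2) × (TP1→TP3) = (81257.2, -115396, 121184).
So ∂z/∂x = −n_x/n_z = −0.67053 and ∂z/∂y = −n_y/n_z = 0.95224.
Unit vector along 180° is (sin 180°, cos 180°) = (0.0000, -1.0000).
Slope in that direction = a·(0.0000) + b·(-1.0000) = −0.95224.
Apparent dip = arctan|0.95224| = 43.60° (true dip is 49.3°, so apparent ≤ true as expected).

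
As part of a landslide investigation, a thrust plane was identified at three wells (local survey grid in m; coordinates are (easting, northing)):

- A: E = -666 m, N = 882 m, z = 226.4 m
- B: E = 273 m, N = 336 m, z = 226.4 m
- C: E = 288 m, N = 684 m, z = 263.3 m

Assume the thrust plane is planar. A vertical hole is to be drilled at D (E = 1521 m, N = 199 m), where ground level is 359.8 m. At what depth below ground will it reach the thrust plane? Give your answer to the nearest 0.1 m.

Two edge vectors: A→B = (939, -546, 0), A→C = (954, -198, 36.9).
Normal n = (A→B) × (A→C) = (-20147.4, -34649.1, 334962).
So ∂z/∂E = −n_x/n_z = 0.060148 and ∂z/∂N = −n_y/n_z = 0.103442.
Intercept c from A: 226.4 + 40.06 − 91.24 = 175.22.
At (1521, 199): z_contact = 91.49 + 20.58 + 175.22 = 287.29 m.
Depth below ground = 359.8 − 287.29 = 72.5 m.

72.5 m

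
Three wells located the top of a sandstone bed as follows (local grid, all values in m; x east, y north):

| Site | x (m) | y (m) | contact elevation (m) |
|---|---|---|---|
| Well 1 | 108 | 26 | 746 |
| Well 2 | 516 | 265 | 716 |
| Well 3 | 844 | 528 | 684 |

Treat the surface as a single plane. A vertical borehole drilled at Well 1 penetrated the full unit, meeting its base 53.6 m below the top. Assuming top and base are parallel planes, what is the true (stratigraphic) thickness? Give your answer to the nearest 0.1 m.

Let the plane be z = a·x + b·y + c.
Well 2−Well 1: 408a + 239b = −30;  Well 3−Well 1: 736a + 502b = −62.
Solving gives a = −0.00837, b = −0.11123.
|∇z| = √(a²+b²) = 0.11155, so dip δ = arctan(0.11155) = 6.36°.
True thickness = vertical thickness × cos δ = 53.6 × cos 6.36° = 53.3 m.

53.3 m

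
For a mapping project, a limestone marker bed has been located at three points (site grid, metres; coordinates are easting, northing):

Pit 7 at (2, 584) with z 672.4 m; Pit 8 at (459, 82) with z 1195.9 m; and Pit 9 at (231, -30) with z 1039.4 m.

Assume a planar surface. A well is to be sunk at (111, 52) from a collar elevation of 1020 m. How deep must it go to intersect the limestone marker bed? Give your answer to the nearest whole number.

104 m

Two edge vectors: Pit 7→Pit 8 = (457, -502, 523.5), Pit 7→Pit 9 = (229, -614, 367).
Normal n = (Pit 7→Pit 8) × (Pit 7→Pit 9) = (137195, -47837.5, -165640).
So ∂z/∂easting = −n_x/n_z = 0.82827 and ∂z/∂northing = −n_y/n_z = −0.28880.
Intercept c from Pit 7: 672.4 − 1.66 + 168.66 = 839.41.
At (111, 52): z_contact = 91.9 − 15.0 + 839.41 = 916.3 m.
Depth below ground = 1020 − 916.3 = 104 m.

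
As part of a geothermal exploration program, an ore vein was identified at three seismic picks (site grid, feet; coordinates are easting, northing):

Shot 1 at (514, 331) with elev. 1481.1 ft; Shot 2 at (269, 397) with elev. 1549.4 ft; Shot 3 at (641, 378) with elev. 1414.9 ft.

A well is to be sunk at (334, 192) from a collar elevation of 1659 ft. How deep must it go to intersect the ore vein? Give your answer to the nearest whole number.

57 ft

Two edge vectors: Shot 1→Shot 2 = (-245, 66, 68.3), Shot 1→Shot 3 = (127, 47, -66.2).
Normal n = (Shot 1→Shot 2) × (Shot 1→Shot 3) = (-7579.3, -7544.9, -19897).
So ∂z/∂easting = −n_x/n_z = −0.38093 and ∂z/∂northing = −n_y/n_z = −0.37920.
Intercept c from Shot 1: 1481.1 + 195.80 + 125.51 = 1802.41.
At (334, 192): z_contact = −127.2 − 72.8 + 1802.41 = 1602.4 ft.
Depth below ground = 1659 − 1602.4 = 57 ft.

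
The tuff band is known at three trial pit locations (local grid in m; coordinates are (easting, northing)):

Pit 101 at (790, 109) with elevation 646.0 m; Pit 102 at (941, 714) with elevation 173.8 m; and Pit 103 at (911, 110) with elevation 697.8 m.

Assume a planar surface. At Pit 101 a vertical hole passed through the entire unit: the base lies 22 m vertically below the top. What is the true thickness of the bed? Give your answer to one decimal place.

Two edge vectors: Pit 101→Pit 102 = (151, 605, -472.2), Pit 101→Pit 103 = (121, 1, 51.8).
Normal n = (Pit 101→Pit 102) × (Pit 101→Pit 103) = (31811.2, -64958, -73054).
So ∂z/∂E = −n_x/n_z = 0.43545 and ∂z/∂N = −n_y/n_z = −0.88918.
|∇z| = √(a²+b²) = 0.99008, so dip δ = arctan(0.99008) = 44.71°.
True thickness = vertical thickness × cos δ = 22 × cos 44.71° = 15.6 m.

15.6 m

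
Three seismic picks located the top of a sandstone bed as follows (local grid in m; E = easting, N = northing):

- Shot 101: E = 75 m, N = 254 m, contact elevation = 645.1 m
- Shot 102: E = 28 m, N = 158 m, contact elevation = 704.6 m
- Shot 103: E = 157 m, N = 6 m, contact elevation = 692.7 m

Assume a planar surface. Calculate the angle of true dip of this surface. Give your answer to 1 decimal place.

Two edge vectors: Shot 101→Shot 102 = (-47, -96, 59.5), Shot 101→Shot 103 = (82, -248, 47.6).
Normal n = (Shot 101→Shot 102) × (Shot 101→Shot 103) = (10186.4, 7116.2, 19528).
So ∂z/∂E = −n_x/n_z = −0.52163 and ∂z/∂N = −n_y/n_z = −0.36441.
Gradient magnitude |∇z| = √(a² + b²) = √(0.27210 + 0.13279) = 0.63631.
True dip = arctan(0.63631) = 32.5°, dipping toward NE (azimuth ≈ 055°).

32.5°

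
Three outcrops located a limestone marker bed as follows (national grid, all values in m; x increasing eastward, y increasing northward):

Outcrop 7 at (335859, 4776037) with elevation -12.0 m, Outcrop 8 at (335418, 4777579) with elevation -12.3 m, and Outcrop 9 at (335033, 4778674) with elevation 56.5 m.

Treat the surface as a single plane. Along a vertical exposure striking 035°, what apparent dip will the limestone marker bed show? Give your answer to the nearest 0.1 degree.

Let the plane be z = a·x + b·y + c.
Outcrop 8−Outcrop 7: −441a + 1542b = −0.3;  Outcrop 9−Outcrop 7: −826a + 2637b = 68.5.
Solving gives a = −0.96067, b = −0.27494.
Unit vector along 035° is (sin 35°, cos 35°) = (0.5736, 0.8192).
Slope in that direction = a·(0.5736) + b·(0.8192) = −0.77623.
Apparent dip = arctan|0.77623| = 37.8° (true dip is 45.0°, so apparent ≤ true as expected).

37.8°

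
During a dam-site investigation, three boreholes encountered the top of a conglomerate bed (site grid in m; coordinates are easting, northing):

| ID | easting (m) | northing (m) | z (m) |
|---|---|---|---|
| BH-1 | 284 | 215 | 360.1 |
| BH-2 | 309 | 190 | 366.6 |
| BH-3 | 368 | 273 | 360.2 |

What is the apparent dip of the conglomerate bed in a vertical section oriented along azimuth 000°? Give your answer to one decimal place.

8.7°

Two edge vectors: BH-1→BH-2 = (25, -25, 6.5), BH-1→BH-3 = (84, 58, 0.1).
Normal n = (BH-1→BH-2) × (BH-1→BH-3) = (-379.5, 543.5, 3550).
So ∂z/∂easting = −n_x/n_z = 0.10690 and ∂z/∂northing = −n_y/n_z = −0.15310.
Unit vector along 000° is (sin 0°, cos 0°) = (0.0000, 1.0000).
Slope in that direction = a·(0.0000) + b·(1.0000) = −0.15310.
Apparent dip = arctan|0.15310| = 8.7° (true dip is 10.6°, so apparent ≤ true as expected).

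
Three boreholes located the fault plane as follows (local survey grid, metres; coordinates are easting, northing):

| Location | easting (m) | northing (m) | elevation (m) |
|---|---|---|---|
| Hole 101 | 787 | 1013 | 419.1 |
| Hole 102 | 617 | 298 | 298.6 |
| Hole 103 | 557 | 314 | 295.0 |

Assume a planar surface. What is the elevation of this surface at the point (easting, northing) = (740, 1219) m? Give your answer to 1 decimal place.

Two edge vectors: Hole 101→Hole 102 = (-170, -715, -120.5), Hole 101→Hole 103 = (-230, -699, -124.1).
Normal n = (Hole 101→Hole 102) × (Hole 101→Hole 103) = (4502, 6618, -45620).
So ∂z/∂easting = −n_x/n_z = 0.098685 and ∂z/∂northing = −n_y/n_z = 0.145068.
Intercept c from Hole 101: 419.1 − 77.66 − 146.95 = 194.48.
At (740, 1219): z = 73.0 + 176.8 + 194.48 = 444.3 m.

444.3 m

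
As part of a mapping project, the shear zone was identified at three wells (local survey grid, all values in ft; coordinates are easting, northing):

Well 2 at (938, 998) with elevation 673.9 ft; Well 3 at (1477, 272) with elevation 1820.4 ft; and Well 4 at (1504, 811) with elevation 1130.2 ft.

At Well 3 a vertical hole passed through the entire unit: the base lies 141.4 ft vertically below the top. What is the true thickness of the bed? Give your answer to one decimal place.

Two edge vectors: Well 2→Well 3 = (539, -726, 1146.5), Well 2→Well 4 = (566, -187, 456.3).
Normal n = (Well 2→Well 3) × (Well 2→Well 4) = (-116878.3, 402973.3, 310123).
So ∂z/∂easting = −n_x/n_z = 0.37688 and ∂z/∂northing = −n_y/n_z = −1.29940.
|∇z| = √(a²+b²) = 1.35295, so dip δ = arctan(1.35295) = 53.53°.
True thickness = vertical thickness × cos δ = 141.4 × cos 53.53° = 84.0 ft.

84.0 ft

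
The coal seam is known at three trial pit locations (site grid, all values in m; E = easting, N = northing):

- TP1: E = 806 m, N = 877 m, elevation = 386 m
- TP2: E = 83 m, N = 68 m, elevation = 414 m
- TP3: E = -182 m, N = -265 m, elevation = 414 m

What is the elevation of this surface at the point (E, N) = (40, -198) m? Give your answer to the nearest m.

354 m

Let the plane be z = a·E + b·N + c.
TP2−TP1: −723a − 809b = 28;  TP3−TP1: −988a − 1142b = 28.
Solving gives a = −0.35353, b = 0.28134.
Then c = 386 − a·806 − b·877 = 424.21.
At (40, -198): z = −14.1 − 55.7 + 424.21 = 354.4 m.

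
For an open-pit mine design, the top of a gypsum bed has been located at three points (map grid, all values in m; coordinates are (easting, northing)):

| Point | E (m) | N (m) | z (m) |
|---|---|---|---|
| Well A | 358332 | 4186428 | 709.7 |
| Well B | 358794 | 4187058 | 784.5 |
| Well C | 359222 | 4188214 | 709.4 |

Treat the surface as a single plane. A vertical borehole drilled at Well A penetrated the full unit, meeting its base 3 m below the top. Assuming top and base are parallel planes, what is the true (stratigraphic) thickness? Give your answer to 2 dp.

Let the plane be z = a·E + b·N + c.
Well B−Well A: 462a + 630b = 74.8;  Well C−Well A: 890a + 1786b = −0.3.
Solving gives a = 0.50592, b = −0.25228.
|∇z| = √(a²+b²) = 0.56533, so dip δ = arctan(0.56533) = 29.48°.
True thickness = vertical thickness × cos δ = 3 × cos 29.48° = 2.61 m.

2.61 m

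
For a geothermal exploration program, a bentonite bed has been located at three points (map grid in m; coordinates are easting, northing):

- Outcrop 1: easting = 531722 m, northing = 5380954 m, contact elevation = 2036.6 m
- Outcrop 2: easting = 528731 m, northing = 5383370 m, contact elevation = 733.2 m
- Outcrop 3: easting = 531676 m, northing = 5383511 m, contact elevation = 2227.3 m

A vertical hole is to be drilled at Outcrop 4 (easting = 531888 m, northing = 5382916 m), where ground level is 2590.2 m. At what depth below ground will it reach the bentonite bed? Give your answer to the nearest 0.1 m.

306.0 m

Let the plane be z = a·easting + b·northing + c.
Outcrop 2−Outcrop 1: −2991a + 2416b = −1303.4;  Outcrop 3−Outcrop 1: −46a + 2557b = 190.7.
Solving gives a = 0.503330237, b = 0.083634412.
Then c = 2036.6 − a·531722 − b·5380954 = −715628.08.
At (531888, 5382916): z_contact = 267715.31 + 450197.01 − 715628.08 = 2284.24 m.
Depth below ground = 2590.2 − 2284.24 = 306.0 m.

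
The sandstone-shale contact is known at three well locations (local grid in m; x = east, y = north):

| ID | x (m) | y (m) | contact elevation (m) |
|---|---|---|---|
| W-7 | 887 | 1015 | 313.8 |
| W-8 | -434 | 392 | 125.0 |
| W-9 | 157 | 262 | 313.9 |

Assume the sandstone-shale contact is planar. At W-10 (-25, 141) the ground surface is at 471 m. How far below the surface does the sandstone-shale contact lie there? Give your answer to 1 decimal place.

Let the plane be z = a·x + b·y + c.
W-8−W-7: −1321a − 623b = −188.8;  W-9−W-7: −730a − 753b = 0.1.
Solving gives a = 0.263424, b = −0.255511.
Then c = 313.8 − a·887 − b·1015 = 339.49.
At (-25, 141): z_contact = −6.59 − 36.03 + 339.49 = 296.87 m.
Depth below ground = 471 − 296.87 = 174.1 m.

174.1 m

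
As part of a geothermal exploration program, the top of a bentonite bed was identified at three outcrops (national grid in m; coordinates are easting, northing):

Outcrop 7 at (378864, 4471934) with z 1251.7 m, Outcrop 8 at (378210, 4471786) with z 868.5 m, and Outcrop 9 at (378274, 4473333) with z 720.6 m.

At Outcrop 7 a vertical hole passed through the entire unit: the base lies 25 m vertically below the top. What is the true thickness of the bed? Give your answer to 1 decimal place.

21.2 m

Two edge vectors: Outcrop 7→Outcrop 8 = (-654, -148, -383.2), Outcrop 7→Outcrop 9 = (-590, 1399, -531.1).
Normal n = (Outcrop 7→Outcrop 8) × (Outcrop 7→Outcrop 9) = (614699.6, -121251.4, -1002266).
So ∂z/∂easting = −n_x/n_z = 0.61331 and ∂z/∂northing = −n_y/n_z = −0.12098.
|∇z| = √(a²+b²) = 0.62513, so dip δ = arctan(0.62513) = 32.01°.
True thickness = vertical thickness × cos δ = 25 × cos 32.01° = 21.2 m.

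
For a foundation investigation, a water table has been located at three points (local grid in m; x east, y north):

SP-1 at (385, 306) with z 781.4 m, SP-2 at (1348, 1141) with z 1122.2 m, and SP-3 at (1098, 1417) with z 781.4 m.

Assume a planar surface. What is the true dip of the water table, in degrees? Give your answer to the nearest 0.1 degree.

43.5°

Let the plane be z = a·x + b·y + c.
SP-2−SP-1: 963a + 835b = 340.8;  SP-3−SP-1: 713a + 1111b = 0.
Solving gives a = 0.79789, b = −0.51206.
Gradient magnitude |∇z| = √(a² + b²) = √(0.63663 + 0.26220) = 0.94807.
True dip = arctan(0.94807) = 43.5°, dipping toward WNW (azimuth ≈ 303°).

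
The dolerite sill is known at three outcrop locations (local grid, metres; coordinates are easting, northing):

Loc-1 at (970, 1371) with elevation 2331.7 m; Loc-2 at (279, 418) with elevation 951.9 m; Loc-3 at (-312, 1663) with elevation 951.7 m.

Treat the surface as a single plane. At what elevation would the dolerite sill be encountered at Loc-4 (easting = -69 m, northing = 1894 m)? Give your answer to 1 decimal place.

1377.3 m

Let the plane be z = a·easting + b·northing + c.
Loc-2−Loc-1: −691a − 953b = −1379.8;  Loc-3−Loc-1: −1282a + 292b = −1380.
Solving gives a = 1.206898, b = 0.572753.
Then c = 2331.7 − a·970 − b·1371 = 375.76.
At (-69, 1894): z = −83.3 + 1084.8 + 375.76 = 1377.3 m.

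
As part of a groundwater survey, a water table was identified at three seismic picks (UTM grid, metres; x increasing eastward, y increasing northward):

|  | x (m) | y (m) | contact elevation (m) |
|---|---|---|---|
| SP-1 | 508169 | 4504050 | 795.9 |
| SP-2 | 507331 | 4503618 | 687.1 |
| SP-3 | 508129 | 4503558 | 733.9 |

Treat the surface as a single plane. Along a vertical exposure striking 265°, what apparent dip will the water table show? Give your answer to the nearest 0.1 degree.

Two edge vectors: SP-1→SP-2 = (-838, -432, -108.8), SP-1→SP-3 = (-40, -492, -62).
Normal n = (SP-1→SP-2) × (SP-1→SP-3) = (-26745.6, -47604, 395016).
So ∂z/∂x = −n_x/n_z = 0.06771 and ∂z/∂y = −n_y/n_z = 0.12051.
Unit vector along 265° is (sin 265°, cos 265°) = (-0.9962, -0.0872).
Slope in that direction = a·(-0.9962) + b·(-0.0872) = −0.07795.
Apparent dip = arctan|0.07795| = 4.5° (true dip is 7.9°, so apparent ≤ true as expected).

4.5°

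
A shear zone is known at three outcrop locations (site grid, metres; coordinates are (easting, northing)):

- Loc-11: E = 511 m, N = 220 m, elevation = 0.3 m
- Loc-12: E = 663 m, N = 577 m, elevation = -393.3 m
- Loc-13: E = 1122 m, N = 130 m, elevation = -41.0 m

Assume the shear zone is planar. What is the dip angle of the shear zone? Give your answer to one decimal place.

45.9°

Two edge vectors: Loc-11→Loc-12 = (152, 357, -393.6), Loc-11→Loc-13 = (611, -90, -41.3).
Normal n = (Loc-11→Loc-12) × (Loc-11→Loc-13) = (-50168.1, -234212, -231807).
So ∂z/∂E = −n_x/n_z = −0.21642 and ∂z/∂N = −n_y/n_z = −1.01038.
Gradient magnitude |∇z| = √(a² + b²) = √(0.04684 + 1.02086) = 1.03329.
True dip = arctan(1.03329) = 45.9°, dipping toward NNE (azimuth ≈ 012°).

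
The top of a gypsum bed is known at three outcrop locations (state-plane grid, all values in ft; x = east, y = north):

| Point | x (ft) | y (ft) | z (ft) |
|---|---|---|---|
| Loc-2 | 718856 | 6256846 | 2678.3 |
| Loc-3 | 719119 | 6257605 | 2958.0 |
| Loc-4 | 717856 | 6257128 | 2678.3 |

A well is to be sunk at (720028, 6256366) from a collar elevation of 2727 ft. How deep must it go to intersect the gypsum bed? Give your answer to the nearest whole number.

Two edge vectors: Loc-2→Loc-3 = (263, 759, 279.7), Loc-2→Loc-4 = (-1000, 282, 0).
Normal n = (Loc-2→Loc-3) × (Loc-2→Loc-4) = (-78875.4, -279700, 833166).
So ∂z/∂x = −n_x/n_z = 0.09466949 and ∂z/∂y = −n_y/n_z = 0.33570741.
Intercept c from Loc-2: 2678.3 − 68053.73 − 2100469.57 = −2165845.00.
At (720028, 6256366): z_contact = 68164.7 + 2100308.4 − 2165845.00 = 2628.1 ft.
Depth below ground = 2727 − 2628.1 = 99 ft.

99 ft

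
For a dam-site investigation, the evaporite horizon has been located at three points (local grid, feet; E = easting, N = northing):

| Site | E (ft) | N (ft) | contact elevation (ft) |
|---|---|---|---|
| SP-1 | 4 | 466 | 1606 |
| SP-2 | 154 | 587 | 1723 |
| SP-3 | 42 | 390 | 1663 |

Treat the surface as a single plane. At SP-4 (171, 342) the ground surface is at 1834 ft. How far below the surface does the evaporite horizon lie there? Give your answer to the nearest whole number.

Two edge vectors: SP-1→SP-2 = (150, 121, 117), SP-1→SP-3 = (38, -76, 57).
Normal n = (SP-1→SP-2) × (SP-1→SP-3) = (15789, -4104, -15998).
So ∂z/∂E = −n_x/n_z = 0.98694 and ∂z/∂N = −n_y/n_z = −0.25653.
Intercept c from SP-1: 1606 − 3.95 + 119.54 = 1721.60.
At (171, 342): z_contact = 168.8 − 87.7 + 1721.60 = 1802.6 ft.
Depth below ground = 1834 − 1802.6 = 31 ft.

31 ft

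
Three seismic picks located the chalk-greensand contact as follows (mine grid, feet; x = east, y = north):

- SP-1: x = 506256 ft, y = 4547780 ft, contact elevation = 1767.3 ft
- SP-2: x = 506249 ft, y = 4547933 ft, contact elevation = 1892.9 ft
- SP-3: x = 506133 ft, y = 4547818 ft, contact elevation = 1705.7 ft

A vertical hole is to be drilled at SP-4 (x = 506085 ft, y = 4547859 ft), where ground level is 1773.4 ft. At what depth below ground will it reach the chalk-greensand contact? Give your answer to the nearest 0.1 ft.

69.3 ft

Let the plane be z = a·x + b·y + c.
SP-2−SP-1: −7a + 153b = 125.6;  SP-3−SP-1: −123a + 38b = −61.6.
Solving gives a = 0.765245513, b = 0.855926265.
Then c = 1767.3 − a·506256 − b·4547780 = −4278207.18.
At (506085, 4547859): z_contact = 387279.28 + 3892631.97 − 4278207.18 = 1704.06 ft.
Depth below ground = 1773.4 − 1704.06 = 69.3 ft.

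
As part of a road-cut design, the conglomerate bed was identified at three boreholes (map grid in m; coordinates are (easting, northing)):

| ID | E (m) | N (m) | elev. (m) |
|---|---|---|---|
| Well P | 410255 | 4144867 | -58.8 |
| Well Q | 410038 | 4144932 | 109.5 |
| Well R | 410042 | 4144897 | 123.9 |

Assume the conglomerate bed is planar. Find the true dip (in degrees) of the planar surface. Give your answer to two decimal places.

46.80°

Two edge vectors: Well P→Well Q = (-217, 65, 168.3), Well P→Well R = (-213, 30, 182.7).
Normal n = (Well P→Well Q) × (Well P→Well R) = (6826.5, 3798, 7335).
So ∂z/∂E = −n_x/n_z = −0.93067 and ∂z/∂N = −n_y/n_z = −0.51779.
Gradient magnitude |∇z| = √(a² + b²) = √(0.86616 + 0.26811) = 1.06502.
True dip = arctan(1.06502) = 46.80°, dipping toward ENE (azimuth ≈ 061°).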